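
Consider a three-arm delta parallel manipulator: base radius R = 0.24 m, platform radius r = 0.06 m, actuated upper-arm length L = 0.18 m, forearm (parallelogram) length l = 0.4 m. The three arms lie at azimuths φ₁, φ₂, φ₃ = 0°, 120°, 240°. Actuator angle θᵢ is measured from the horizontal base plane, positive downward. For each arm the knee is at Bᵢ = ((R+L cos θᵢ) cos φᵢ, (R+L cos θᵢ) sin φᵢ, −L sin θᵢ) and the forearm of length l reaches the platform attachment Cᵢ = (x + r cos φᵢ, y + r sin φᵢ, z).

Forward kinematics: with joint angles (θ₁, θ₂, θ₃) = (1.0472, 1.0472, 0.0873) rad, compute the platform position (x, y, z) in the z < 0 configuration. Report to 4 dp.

centre 1 = (0.2700·cos0.0°, 0.2700·sin0.0°, -0.1559) = (0.2700, 0.0000, -0.1559)
φ2=120.0°: virtual centre (-0.1350, 0.2338, -0.1559), radius l
φ3=240.0°: virtual centre (-0.1797, -0.3112, -0.0157), radius l
|centre ₂|²−|centre ₁|² = 0.0000;  |centre ₃|²−|centre ₁|² = 0.0322
[-0.8100 0.4677 0.0000]·P = 0.0000;  [-0.8993 -0.6224 0.2804]·P = 0.0322
Cramer: x(z) = -0.0163+0.1418z;  y(z) = -0.0282+0.2456z
sphere 1 gives Az²+Bz+C=0 with A=1.0804, B=0.2167, C=-0.0530;  B²−4AC=0.2759;  roots -0.3434, 0.1428;  negative root z = -0.3434
x = -0.0650, y = -0.1125

(-0.0650, -0.1125, -0.3434)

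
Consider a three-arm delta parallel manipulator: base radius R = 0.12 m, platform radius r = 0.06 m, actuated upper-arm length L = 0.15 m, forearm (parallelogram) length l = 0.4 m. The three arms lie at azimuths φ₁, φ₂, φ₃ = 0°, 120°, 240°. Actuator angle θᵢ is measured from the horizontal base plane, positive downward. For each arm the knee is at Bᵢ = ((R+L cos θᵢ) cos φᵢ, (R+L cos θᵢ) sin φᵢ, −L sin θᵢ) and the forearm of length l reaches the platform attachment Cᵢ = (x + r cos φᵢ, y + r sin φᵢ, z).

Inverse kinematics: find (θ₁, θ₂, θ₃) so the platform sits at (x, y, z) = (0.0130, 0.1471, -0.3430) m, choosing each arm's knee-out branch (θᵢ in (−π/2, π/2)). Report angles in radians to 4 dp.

rotate P by −φ1: (0.0130, 0.1471, -0.3430)
  A cos θ + B sin θ = C:  0.0470·cos θ + -0.3430·sin θ = -0.0133
  √(A²+B²)=0.3462;  θ1 = -1.4346+1.6093 ≈ 0.1747
φ2=120.0° → target in arm frame (0.1209, -0.0848)
  A=-0.0609, B=-0.3430, C=(l²−L²−A²−y'²−z²)/(2L)=0.0298
  θ2 = atan2(B,A) + arccos(C/0.3484) = -0.2614
rotate P by −φ3: (-0.1339, -0.0623, -0.3430)
  A cos θ + B sin θ = C:  0.1939·cos θ + -0.3430·sin θ = -0.0721
  √(A²+B²)=0.3940;  θ3 = -1.0563+1.7548 ≈ 0.6985

θ₁ = 0.1747, θ₂ = -0.2614, θ₃ = 0.6985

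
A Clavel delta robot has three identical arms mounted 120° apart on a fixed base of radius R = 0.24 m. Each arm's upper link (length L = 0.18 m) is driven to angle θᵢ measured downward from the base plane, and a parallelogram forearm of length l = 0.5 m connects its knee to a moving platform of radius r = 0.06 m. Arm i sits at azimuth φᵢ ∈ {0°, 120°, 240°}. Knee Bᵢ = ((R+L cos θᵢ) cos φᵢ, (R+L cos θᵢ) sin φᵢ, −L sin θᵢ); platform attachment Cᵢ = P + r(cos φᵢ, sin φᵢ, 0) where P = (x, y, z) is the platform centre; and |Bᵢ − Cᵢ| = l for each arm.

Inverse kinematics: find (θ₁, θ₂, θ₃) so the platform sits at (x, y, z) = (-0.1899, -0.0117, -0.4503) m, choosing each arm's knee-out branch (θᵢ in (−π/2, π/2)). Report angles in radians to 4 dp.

θ₁ = 1.3091, θ₂ = 0.3490, θ₃ = 0.2620

arm 1 (φ=0.0°): x'=-0.1899, y'=-0.0117
  e−x'=0.3699;  (l²−L²−(e−x')²−y'²−z²)/2L = -0.3393
  θ1 = atan2(B,A) + arccos(C/0.5827) = 1.3091
rotate P by −φ2: (0.0848, 0.1703, -0.4503)
  A cos θ + B sin θ = C:  0.0952·cos θ + -0.4503·sin θ = -0.0645
  θ2 = atan2(B,A) + arccos(C/0.4602) = 0.3490
φ3=240.0° → target in arm frame (0.1051, -0.1586)
  e−x'=0.0749;  (l²−L²−(e−x')²−y'²−z²)/2L = -0.0443
  √(A²+B²)=0.4565;  θ3 = -1.4059+1.6679 ≈ 0.2620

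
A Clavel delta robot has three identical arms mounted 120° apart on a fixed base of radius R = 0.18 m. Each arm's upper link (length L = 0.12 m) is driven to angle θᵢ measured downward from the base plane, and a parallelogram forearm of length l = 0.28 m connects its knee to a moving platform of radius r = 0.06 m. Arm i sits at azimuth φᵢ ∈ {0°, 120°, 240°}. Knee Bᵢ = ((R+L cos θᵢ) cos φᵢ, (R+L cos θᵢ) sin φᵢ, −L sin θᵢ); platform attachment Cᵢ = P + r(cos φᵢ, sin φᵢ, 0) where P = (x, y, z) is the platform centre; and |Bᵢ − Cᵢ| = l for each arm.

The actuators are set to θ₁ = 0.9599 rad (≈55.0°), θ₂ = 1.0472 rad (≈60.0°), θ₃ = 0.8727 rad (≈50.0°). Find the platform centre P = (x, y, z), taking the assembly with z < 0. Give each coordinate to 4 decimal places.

(0.0002, -0.0175, -0.3045)

φ1=0.0°: virtual centre (0.1888, 0.0000, -0.0983), radius l
arm 2 at φ=120.0°: e+L cos θ2 = 0.1800;  centre 2 = (-0.0900, 0.1559, -0.1039)
arm 3 at φ=240.0°: e+L cos θ3 = 0.1971;  centre 3 = (-0.0986, -0.1707, -0.0919)
eliminate P² terms by subtracting sphere 1 from 2 and 3
linear system: -0.5577x+0.3118y = -0.0021−-0.0113z; -0.5748x+-0.3414y = 0.0020−0.0127z
Cramer: x(z) = 0.0003+0.0003z;  y(z) = -0.0063+0.0367z
sphere 1 gives Az²+Bz+C=0 with A=1.0013, B=0.1960, C=-0.0331;  B²−4AC=0.1712;  roots -0.3045, 0.1087;  negative root z = -0.3045
x = 0.0002, y = -0.0175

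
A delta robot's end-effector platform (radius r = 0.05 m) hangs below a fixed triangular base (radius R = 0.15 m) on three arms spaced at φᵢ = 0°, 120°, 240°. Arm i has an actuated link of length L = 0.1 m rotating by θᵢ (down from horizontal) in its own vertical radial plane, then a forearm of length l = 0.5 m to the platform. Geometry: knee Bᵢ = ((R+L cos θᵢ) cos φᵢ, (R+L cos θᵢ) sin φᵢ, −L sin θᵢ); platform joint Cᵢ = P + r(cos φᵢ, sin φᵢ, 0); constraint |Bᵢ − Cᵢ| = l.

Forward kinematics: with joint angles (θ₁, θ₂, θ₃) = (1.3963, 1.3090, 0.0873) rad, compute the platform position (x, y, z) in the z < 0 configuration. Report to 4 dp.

φ1=0.0°: virtual centre (0.1174, 0.0000, -0.0985), radius l
O2 = (0.1259·cos120.0°, 0.1259·sin120.0°, -0.0966) = (-0.0629, 0.1090, -0.0966)
O3 = (0.1996·cos240.0°, 0.1996·sin240.0°, -0.0087) = (-0.0998, -0.1729, -0.0087)
|O₂|²−|O₁|² = 0.0017;  |O₃|²−|O₁|² = 0.0165
linear system: -0.3606x+0.2180y = 0.0017−0.0038z; -0.4343x+-0.3458y = 0.0165−0.1795z
det = 0.2194;  x = -0.0190+0.1844z,  y = -0.0237+0.2876z
into |P−O₁|² = l²: 1.1167z² + 0.1331z + -0.2211 = 0;  Δ = 1.0055;  z = -0.5085 or 0.3894 → z<0 root = -0.5085
x = -0.1128, y = -0.1699

(-0.1128, -0.1699, -0.5085)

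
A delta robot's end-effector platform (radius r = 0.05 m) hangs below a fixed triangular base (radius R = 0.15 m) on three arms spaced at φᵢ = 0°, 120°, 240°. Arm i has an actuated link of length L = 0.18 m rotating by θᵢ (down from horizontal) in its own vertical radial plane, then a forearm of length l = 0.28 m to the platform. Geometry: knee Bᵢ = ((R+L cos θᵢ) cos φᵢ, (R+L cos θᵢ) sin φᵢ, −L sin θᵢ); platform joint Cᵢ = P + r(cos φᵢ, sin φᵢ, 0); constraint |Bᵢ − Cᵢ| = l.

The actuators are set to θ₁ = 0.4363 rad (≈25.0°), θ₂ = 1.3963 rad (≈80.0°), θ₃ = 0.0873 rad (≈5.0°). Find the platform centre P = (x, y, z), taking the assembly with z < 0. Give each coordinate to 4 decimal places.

(0.0512, -0.1403, -0.1936)

arm 1 at φ=0.0°: ρ1 = 0.2631;  O1 = (0.2631, 0.0000, -0.0761)
arm 2 at φ=120.0°: ρ2 = 0.1313;  O2 = (-0.0656, 0.1137, -0.1773)
O3 = (0.2793·cos240.0°, 0.2793·sin240.0°, -0.0157) = (-0.1397, -0.2419, -0.0157)
|O₂|²−|O₁|² = -0.0264;  |O₃|²−|O₁|² = 0.0032
[-0.6575 0.2273 -0.2024]·P = -0.0264;  [-0.8056 -0.4838 0.1207]·P = 0.0032
Cramer: x(z) = 0.0240-0.1406z;  y(z) = -0.0466+0.4837z
into |P−O₁|² = l²: 1.2537z² + 0.1743z + -0.0132 = 0;  Δ = 0.0968;  z = -0.1936 or 0.0546 → z<0 root = -0.1936
x = 0.0512, y = -0.1403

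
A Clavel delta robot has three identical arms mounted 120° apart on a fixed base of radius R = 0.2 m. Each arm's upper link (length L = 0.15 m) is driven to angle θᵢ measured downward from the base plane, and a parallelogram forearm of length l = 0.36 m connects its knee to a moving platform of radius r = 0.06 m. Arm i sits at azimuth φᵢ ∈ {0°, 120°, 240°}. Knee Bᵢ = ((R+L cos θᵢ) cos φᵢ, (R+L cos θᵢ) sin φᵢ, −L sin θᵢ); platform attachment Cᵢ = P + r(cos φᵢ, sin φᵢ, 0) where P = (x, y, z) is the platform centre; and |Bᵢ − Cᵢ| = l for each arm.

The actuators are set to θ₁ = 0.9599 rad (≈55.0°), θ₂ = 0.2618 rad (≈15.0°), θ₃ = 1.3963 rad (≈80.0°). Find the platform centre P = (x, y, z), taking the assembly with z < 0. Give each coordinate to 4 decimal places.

(-0.0095, 0.1404, -0.3561)

arm 1 at φ=0.0°: e+L cos θ1 = 0.2260;  O1 = (0.2260, 0.0000, -0.1229)
φ2=120.0°: virtual centre (-0.1424, 0.2467, -0.0388), radius l
φ3=240.0°: virtual centre (-0.0830, -0.1438, -0.1477), radius l
|O₂|²−|O₁|² = 0.0165;  |O₃|²−|O₁|² = -0.0168
linear system: -0.7370x+0.4934y = 0.0165−0.1681z; -0.6181x+-0.2876y = -0.0168−-0.0497z
det = 0.5170;  x = 0.0069+0.0461z,  y = 0.0437+-0.2718z
sphere 1 gives Az²+Bz+C=0 with A=1.0760, B=0.2018, C=-0.0646;  B²−4AC=0.3186;  roots -0.3561, 0.1685;  negative root z = -0.3561
x = -0.0095, y = 0.1404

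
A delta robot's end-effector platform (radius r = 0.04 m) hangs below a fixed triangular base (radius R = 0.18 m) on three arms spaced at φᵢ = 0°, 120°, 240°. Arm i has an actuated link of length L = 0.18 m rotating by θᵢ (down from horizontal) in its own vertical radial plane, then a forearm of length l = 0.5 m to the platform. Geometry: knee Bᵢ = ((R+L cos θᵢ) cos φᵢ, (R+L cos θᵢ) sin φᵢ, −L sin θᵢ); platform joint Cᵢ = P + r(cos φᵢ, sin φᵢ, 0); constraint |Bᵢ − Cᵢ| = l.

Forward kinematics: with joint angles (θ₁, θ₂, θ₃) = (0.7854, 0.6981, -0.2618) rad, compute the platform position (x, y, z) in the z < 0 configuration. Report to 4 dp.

φ1=0.0°: virtual centre (0.2673, 0.0000, -0.1273), radius l
arm 2 at φ=120.0°: e+L cos θ2 = 0.2779;  S2 = (-0.1389, 0.2407, -0.1157)
φ3=240.0°: virtual centre (-0.1569, -0.2718, 0.0466), radius l
eliminate P² terms by subtracting sphere 1 from 2 and 3
plane₁₂: -0.8124x+0.4813y+0.0232z = 0.0030
det = 0.8500;  x = -0.0093+0.2117z,  y = -0.0095+0.3092z
into |P−S₁|² = l²: 1.1404z² + 0.1316z + -0.1572 = 0;  Δ = 0.7345;  z = -0.4334 or 0.3181 → z<0 root = -0.4334
x = -0.1011, y = -0.1435

(-0.1011, -0.1435, -0.4334)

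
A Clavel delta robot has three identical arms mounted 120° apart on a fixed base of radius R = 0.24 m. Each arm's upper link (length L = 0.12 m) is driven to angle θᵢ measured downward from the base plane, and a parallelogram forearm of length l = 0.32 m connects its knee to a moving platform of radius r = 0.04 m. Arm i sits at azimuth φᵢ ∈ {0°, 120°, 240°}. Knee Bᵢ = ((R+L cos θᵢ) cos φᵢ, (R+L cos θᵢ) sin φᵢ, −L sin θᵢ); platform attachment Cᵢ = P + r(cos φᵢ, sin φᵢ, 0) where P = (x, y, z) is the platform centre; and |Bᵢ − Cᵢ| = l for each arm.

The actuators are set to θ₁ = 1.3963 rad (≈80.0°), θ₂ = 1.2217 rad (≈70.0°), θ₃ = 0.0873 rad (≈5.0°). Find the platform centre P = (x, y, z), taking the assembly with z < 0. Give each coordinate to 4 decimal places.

arm 1 at φ=0.0°: (R−r)+L cos θ1 = 0.2208;  S1 = (0.2208, 0.0000, -0.1182)
φ2=120.0°: virtual centre (-0.1205, 0.2088, -0.1128), radius l
φ3=240.0°: virtual centre (-0.1598, -0.2767, -0.0105), radius l
eliminate P² terms by subtracting sphere 1 from 2 and 3
linear system: -0.6827x+0.4175y = 0.0081−0.0108z; -0.7612x+-0.5535y = 0.0395−0.2154z
det = 0.6957;  x = -0.0301+0.1379z,  y = -0.0299+0.1996z
quadratic in z: (1.0588)z²+(0.1552)z+(-0.0246)=0, √Δ=0.3579 → z ∈ {-0.2423, 0.0957}; z = -0.2423 (taking z<0)
x = -0.0635, y = -0.0783

(-0.0635, -0.0783, -0.2423)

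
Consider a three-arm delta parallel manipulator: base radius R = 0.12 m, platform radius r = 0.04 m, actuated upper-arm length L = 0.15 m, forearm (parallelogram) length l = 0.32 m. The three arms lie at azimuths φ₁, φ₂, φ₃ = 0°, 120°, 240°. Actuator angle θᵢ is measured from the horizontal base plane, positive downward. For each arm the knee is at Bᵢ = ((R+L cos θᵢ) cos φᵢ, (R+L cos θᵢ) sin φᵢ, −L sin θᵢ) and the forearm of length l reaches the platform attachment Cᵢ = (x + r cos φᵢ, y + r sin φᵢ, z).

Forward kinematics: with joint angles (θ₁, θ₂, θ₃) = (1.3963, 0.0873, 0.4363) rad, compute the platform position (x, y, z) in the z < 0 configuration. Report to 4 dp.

O1 = (0.1060·cos0.0°, 0.1060·sin0.0°, -0.1477) = (0.1060, 0.0000, -0.1477)
O2 = (0.2294·cos120.0°, 0.2294·sin120.0°, -0.0131) = (-0.1147, 0.1987, -0.0131)
φ3=240.0°: virtual centre (-0.1080, -0.1870, -0.0634), radius l
subtract pairs → two planes through P
[-0.4415 0.3974 0.2693]·P = 0.0197;  [-0.4280 -0.3740 0.1687]·P = 0.0176
Cramer: x(z) = -0.0429+0.5004z;  y(z) = 0.0020-0.1217z
into |P−O₁|² = l²: 1.2652z² + 0.1459z + -0.0584 = 0;  Δ = 0.3168;  z = -0.2801 or 0.1648 → z<0 root = -0.2801
x = -0.1830, y = 0.0361

(-0.1830, 0.0361, -0.2801)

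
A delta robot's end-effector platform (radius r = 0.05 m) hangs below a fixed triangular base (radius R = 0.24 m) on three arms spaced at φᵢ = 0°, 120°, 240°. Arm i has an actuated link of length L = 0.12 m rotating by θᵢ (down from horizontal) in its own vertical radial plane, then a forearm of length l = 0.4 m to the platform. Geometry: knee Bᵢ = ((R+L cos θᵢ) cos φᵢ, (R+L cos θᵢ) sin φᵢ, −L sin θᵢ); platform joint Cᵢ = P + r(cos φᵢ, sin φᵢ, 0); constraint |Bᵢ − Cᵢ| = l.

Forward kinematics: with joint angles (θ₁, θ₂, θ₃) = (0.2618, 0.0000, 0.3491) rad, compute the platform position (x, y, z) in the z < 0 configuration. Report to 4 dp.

(-0.0064, 0.0242, -0.2797)

centre 1 = (0.3059·cos0.0°, 0.3059·sin0.0°, -0.0311) = (0.3059, 0.0000, -0.0311)
φ2=120.0°: virtual centre (-0.1550, 0.2685, 0.0000), radius l
φ3=240.0°: virtual centre (-0.1514, -0.2622, -0.0410), radius l
|centre ₂|²−|centre ₁|² = 0.0016;  |centre ₃|²−|centre ₁|² = -0.0012
plane₁₂: -0.9218x+0.5369y+0.0621z = 0.0016
Cramer: x(z) = -0.0002+0.0224z;  y(z) = 0.0026-0.0772z
quadratic in z: (1.0065)z²+(0.0480)z+(-0.0653)=0, √Δ=0.5151 → z ∈ {-0.2797, 0.2321}; z = -0.2797 (taking z<0)
x = -0.0064, y = 0.0242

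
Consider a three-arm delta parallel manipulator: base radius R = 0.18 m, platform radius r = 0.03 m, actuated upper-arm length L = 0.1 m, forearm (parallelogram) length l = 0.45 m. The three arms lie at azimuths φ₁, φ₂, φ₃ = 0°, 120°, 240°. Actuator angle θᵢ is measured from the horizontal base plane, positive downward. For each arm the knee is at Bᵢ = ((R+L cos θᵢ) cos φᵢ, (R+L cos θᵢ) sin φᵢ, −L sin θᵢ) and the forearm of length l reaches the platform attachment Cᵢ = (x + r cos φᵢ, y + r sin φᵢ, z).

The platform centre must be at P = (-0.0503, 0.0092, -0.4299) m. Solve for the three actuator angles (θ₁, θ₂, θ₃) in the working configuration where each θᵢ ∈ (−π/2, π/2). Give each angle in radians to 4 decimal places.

θ₁ = 0.7859, θ₂ = 0.3497, θ₃ = 0.4365

arm 1 (φ=0.0°): x'=-0.0503, y'=0.0092
  e−x'=0.2003;  (l²−L²−(e−x')²−y'²−z²)/2L = -0.1626
  √(A²+B²)=0.4743;  θ1 = -1.1348+1.9207 ≈ 0.7859
rotate P by −φ2: (0.0331, 0.0390, -0.4299)
  A cos θ + B sin θ = C:  0.1169·cos θ + -0.4299·sin θ = -0.0375
  √(A²+B²)=0.4455;  θ2 = -1.3053+1.6550 ≈ 0.3497
rotate P by −φ3: (0.0172, -0.0482, -0.4299)
  A=0.1328, B=-0.4299, C=(l²−L²−A²−y'²−z²)/(2L)=-0.0614
  θ3 = atan2(B,A) + arccos(C/0.4499) = 0.4365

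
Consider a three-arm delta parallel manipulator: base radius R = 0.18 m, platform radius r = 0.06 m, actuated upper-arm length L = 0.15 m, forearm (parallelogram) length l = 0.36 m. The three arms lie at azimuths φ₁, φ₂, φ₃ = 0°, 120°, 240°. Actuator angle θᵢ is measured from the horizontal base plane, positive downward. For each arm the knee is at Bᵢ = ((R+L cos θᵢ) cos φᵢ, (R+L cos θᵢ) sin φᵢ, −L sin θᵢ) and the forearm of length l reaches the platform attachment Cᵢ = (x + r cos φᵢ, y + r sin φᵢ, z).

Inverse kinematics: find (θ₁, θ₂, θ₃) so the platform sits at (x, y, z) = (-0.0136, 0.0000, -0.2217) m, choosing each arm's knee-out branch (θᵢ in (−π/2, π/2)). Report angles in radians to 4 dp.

rotate P by −φ1: (-0.0136, 0.0000, -0.2217)
  e−x'=0.1336;  (l²−L²−(e−x')²−y'²−z²)/2L = 0.1337
  √(A²+B²)=0.2588;  θ1 = -1.0285+1.0282 ≈ -0.0003
φ2=120.0° → target in arm frame (0.0068, 0.0118)
  A cos θ + B sin θ = C:  0.1132·cos θ + -0.2217·sin θ = 0.1500
  √(A²+B²)=0.2489;  θ2 = -1.0987+0.9241 ≈ -0.1746
rotate P by −φ3: (0.0068, -0.0118, -0.2217)
  A=0.1132, B=-0.2217, C=(l²−L²−A²−y'²−z²)/(2L)=0.1500
  θ3 = atan2(B,A) + arccos(C/0.2489) = -0.1746

θ₁ = -0.0003, θ₂ = -0.1746, θ₃ = -0.1746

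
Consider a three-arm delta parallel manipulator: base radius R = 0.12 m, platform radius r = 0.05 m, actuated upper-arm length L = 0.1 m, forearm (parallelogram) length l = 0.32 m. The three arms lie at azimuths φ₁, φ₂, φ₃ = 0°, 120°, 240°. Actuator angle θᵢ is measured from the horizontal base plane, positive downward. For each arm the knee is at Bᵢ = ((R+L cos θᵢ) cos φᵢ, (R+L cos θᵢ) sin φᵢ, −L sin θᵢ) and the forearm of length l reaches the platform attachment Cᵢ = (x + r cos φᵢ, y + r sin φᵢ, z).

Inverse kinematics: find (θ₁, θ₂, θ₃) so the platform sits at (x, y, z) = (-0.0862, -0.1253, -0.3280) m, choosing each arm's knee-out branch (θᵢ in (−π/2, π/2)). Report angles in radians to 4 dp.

rotate P by −φ1: (-0.0862, -0.1253, -0.3280)
  A=0.1562, B=-0.3280, C=(l²−L²−A²−y'²−z²)/(2L)=-0.2764
  γ=atan2(-0.3280,0.1562)=-1.1264;  ψ=arccos(-0.7609)=2.4354;  θ1=γ+ψ≈1.3091
rotate P by −φ2: (-0.0654, 0.1373, -0.3280)
  A=0.1354, B=-0.3280, C=(l²−L²−A²−y'²−z²)/(2L)=-0.2619
  √(A²+B²)=0.3549;  θ2 = -1.1793+2.4008 ≈ 1.2215
arm 3 (φ=240.0°): x'=0.1516, y'=-0.0120
  A=-0.0816, B=-0.3280, C=(l²−L²−A²−y'²−z²)/(2L)=-0.1099
  √(A²+B²)=0.3380;  θ3 = -1.8147+1.9021 ≈ 0.0874

θ₁ = 1.3091, θ₂ = 1.2215, θ₃ = 0.0874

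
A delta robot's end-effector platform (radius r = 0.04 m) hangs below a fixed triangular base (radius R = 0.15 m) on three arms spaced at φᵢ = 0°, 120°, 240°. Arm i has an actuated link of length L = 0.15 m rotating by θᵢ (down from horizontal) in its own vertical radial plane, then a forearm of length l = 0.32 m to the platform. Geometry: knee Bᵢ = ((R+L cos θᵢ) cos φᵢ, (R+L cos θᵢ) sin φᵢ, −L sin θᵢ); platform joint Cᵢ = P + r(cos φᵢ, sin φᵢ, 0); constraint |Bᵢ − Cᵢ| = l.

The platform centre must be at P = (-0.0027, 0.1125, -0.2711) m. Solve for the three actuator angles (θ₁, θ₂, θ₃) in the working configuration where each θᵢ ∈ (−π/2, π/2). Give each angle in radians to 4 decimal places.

arm 1 (φ=0.0°): x'=-0.0027, y'=0.1125
  e−x'=0.1127;  (l²−L²−(e−x')²−y'²−z²)/2L = -0.0632
  γ=atan2(-0.2711,0.1127)=-1.1768;  ψ=arccos(-0.2152)=1.7877;  θ1=γ+ψ≈0.6109
arm 2 (φ=120.0°): x'=0.0988, y'=-0.0539
  e−x'=0.0112;  (l²−L²−(e−x')²−y'²−z²)/2L = 0.0112
  √(A²+B²)=0.2713;  θ2 = -1.5294+1.5294 ≈ -0.0001
rotate P by −φ3: (-0.0961, -0.0586, -0.2711)
  A=0.2061, B=-0.2711, C=(l²−L²−A²−y'²−z²)/(2L)=-0.1317
  θ3 = atan2(B,A) + arccos(C/0.3405) = 1.0469

θ₁ = 0.6109, θ₂ = -0.0001, θ₃ = 1.0469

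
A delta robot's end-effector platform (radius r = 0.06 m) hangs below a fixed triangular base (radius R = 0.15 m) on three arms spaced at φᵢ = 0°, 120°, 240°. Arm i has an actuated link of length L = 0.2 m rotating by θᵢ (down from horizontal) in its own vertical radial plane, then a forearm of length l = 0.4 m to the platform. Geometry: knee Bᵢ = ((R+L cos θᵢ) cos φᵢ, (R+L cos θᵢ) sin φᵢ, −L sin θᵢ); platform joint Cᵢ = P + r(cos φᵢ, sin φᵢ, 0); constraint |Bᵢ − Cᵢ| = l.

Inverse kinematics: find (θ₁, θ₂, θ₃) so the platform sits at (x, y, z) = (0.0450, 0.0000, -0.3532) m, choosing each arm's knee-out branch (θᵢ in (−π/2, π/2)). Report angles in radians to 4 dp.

φ1=0.0° → target in arm frame (0.0450, 0.0000)
  A cos θ + B sin θ = C:  0.0450·cos θ + -0.3532·sin θ = -0.0169
  γ=atan2(-0.3532,0.0450)=-1.4441;  ψ=arccos(-0.0476)=1.6184;  θ1=γ+ψ≈0.1743
rotate P by −φ2: (-0.0225, -0.0390, -0.3532)
  A cos θ + B sin θ = C:  0.1125·cos θ + -0.3532·sin θ = -0.0473
  θ2 = atan2(B,A) + arccos(C/0.3707) = 0.4363
φ3=240.0° → target in arm frame (-0.0225, 0.0390)
  A cos θ + B sin θ = C:  0.1125·cos θ + -0.3532·sin θ = -0.0473
  γ=atan2(-0.3532,0.1125)=-1.2624;  ψ=arccos(-0.1276)=1.6988;  θ3=γ+ψ≈0.4363

θ₁ = 0.1743, θ₂ = 0.4363, θ₃ = 0.4363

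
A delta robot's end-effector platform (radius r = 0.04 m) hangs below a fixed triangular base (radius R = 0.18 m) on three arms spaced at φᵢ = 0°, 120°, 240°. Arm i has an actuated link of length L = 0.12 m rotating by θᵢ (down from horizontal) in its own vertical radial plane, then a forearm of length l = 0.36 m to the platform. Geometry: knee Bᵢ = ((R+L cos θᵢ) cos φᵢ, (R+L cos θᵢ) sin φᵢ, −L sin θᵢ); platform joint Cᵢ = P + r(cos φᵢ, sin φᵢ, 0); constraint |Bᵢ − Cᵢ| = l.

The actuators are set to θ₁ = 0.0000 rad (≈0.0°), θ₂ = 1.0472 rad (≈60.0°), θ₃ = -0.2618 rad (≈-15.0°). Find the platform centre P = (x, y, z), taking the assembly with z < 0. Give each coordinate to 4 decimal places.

(0.0452, -0.1138, -0.2656)

centre 1 = (0.2600·cos0.0°, 0.2600·sin0.0°, 0.0000) = (0.2600, 0.0000, 0.0000)
arm 2 at φ=120.0°: (R−r)+L cos θ2 = 0.2000;  centre 2 = (-0.1000, 0.1732, -0.1039)
centre 3 = (0.2559·cos240.0°, 0.2559·sin240.0°, 0.0311) = (-0.1280, -0.2216, 0.0311)
|centre ₂|²−|centre ₁|² = -0.0168;  |centre ₃|²−|centre ₁|² = -0.0011
plane₁₂: -0.7200x+0.3464y+-0.2078z = -0.0168
det = 0.5879;  x = 0.0133+-0.1201z,  y = -0.0208+0.3504z
sphere 1 gives Az²+Bz+C=0 with A=1.1372, B=0.0447, C=-0.0683;  B²−4AC=0.3128;  roots -0.2656, 0.2263;  negative root z = -0.2656
x = 0.0452, y = -0.1138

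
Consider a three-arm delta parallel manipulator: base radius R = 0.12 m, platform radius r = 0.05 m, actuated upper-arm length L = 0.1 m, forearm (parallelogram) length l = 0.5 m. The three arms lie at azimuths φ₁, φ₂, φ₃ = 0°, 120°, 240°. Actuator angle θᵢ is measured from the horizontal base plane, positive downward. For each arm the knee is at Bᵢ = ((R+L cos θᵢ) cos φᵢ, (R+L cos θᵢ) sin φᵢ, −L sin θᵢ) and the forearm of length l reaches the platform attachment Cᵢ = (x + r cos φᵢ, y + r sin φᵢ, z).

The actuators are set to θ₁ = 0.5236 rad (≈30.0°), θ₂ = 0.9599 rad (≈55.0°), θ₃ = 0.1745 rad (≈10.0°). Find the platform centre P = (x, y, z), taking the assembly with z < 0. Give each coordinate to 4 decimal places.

arm 1 at φ=0.0°: e+L cos θ1 = 0.1566;  O1 = (0.1566, 0.0000, -0.0500)
O2 = (0.1274·cos120.0°, 0.1274·sin120.0°, -0.0819) = (-0.0637, 0.1103, -0.0819)
φ3=240.0°: virtual centre (-0.0842, -0.1459, -0.0174), radius l
|O₂|²−|O₁|² = -0.0041;  |O₃|²−|O₁|² = 0.0017
[-0.4406 0.2206 -0.0638]·P = -0.0041;  [-0.4817 -0.2918 0.0653]·P = 0.0017
det = 0.2348;  x = 0.0035+-0.0180z,  y = -0.0115+0.2534z
quadratic in z: (1.0645)z²+(0.0997)z+(-0.2239)=0, √Δ=0.9816 → z ∈ {-0.5078, 0.4142}; z = -0.5078 (taking z<0)
x = 0.0127, y = -0.1402

(0.0127, -0.1402, -0.5078)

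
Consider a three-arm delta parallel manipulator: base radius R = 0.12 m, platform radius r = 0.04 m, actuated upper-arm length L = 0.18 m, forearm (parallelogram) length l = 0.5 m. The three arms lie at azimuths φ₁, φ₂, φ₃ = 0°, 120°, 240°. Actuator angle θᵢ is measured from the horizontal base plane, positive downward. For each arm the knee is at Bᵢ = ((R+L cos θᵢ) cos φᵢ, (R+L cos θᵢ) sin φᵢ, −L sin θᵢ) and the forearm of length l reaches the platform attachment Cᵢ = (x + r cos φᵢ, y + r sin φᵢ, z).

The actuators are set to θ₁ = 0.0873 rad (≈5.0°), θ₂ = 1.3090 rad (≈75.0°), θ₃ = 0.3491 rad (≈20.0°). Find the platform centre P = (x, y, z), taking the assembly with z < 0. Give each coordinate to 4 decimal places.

(0.1815, -0.2220, -0.4569)

centre 1 = (0.2593·cos0.0°, 0.2593·sin0.0°, -0.0157) = (0.2593, 0.0000, -0.0157)
arm 2 at φ=120.0°: e+L cos θ2 = 0.1266;  centre 2 = (-0.0633, 0.1096, -0.1739)
φ3=240.0°: virtual centre (-0.1246, -0.2158, -0.0616), radius l
subtract pairs → two planes through P
linear system: -0.6452x+0.2193y = -0.0212−-0.3163z; -0.7678x+-0.4315y = -0.0016−-0.0918z
det = 0.4468;  x = 0.0213+-0.3506z,  y = -0.0341+0.4111z
into |P−centre ₁|² = l²: 1.2919z² + 0.1702z + -0.1919 = 0;  Δ = 1.0209;  z = -0.4569 or 0.3252 → z<0 root = -0.4569
x = 0.1815, y = -0.2220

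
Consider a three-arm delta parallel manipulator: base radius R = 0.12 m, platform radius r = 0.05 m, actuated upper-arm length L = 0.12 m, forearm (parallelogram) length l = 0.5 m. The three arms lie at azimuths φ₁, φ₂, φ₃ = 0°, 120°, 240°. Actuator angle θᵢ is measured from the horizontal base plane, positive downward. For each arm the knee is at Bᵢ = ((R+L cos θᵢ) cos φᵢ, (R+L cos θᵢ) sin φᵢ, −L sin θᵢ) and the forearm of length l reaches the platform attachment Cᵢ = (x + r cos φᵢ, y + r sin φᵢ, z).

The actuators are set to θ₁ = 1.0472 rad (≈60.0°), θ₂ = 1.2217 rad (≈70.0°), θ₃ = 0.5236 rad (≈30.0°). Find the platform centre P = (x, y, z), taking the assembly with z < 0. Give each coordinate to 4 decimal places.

(-0.0350, -0.1325, -0.5570)

arm 1 at φ=0.0°: e+L cos θ1 = 0.1300;  O1 = (0.1300, 0.0000, -0.1039)
φ2=120.0°: virtual centre (-0.0555, 0.0962, -0.1128), radius l
arm 3 at φ=240.0°: e+L cos θ3 = 0.1739;  O3 = (-0.0870, -0.1506, -0.0600)
subtract pairs → two planes through P
[-0.3710 0.1923 -0.0177]·P = -0.0027;  [-0.4339 -0.3012 0.0878]·P = 0.0061
det = 0.1952;  x = -0.0020+0.0593z,  y = -0.0176+0.2062z
sphere 1 gives Az²+Bz+C=0 with A=1.0460, B=0.1850, C=-0.2215;  B²−4AC=0.9609;  roots -0.5570, 0.3801;  negative root z = -0.5570
x = -0.0350, y = -0.1325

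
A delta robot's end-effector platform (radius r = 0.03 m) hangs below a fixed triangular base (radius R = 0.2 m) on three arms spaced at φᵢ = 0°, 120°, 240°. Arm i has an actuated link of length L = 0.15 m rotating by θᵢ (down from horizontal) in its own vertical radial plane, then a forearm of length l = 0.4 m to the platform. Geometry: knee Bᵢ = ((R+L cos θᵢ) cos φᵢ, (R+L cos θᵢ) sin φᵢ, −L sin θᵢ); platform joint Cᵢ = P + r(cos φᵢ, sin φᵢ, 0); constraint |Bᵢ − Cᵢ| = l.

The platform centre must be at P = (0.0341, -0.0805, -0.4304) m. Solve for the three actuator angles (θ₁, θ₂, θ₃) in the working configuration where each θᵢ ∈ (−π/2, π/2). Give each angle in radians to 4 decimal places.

θ₁ = 0.8726, θ₂ = 1.3963, θ₃ = 0.7851

arm 1 (φ=0.0°): x'=0.0341, y'=-0.0805
  A cos θ + B sin θ = C:  0.1359·cos θ + -0.4304·sin θ = -0.2423
  γ=atan2(-0.4304,0.1359)=-1.2650;  ψ=arccos(-0.5369)=2.1375;  θ1=γ+ψ≈0.8726
arm 2 (φ=120.0°): x'=-0.0868, y'=0.0107
  A cos θ + B sin θ = C:  0.2568·cos θ + -0.4304·sin θ = -0.3793
  γ=atan2(-0.4304,0.2568)=-1.0329;  ψ=arccos(-0.7568)=2.4292;  θ2=γ+ψ≈1.3963
rotate P by −φ3: (0.0527, 0.0698, -0.4304)
  e−x'=0.1173;  (l²−L²−(e−x')²−y'²−z²)/2L = -0.2213
  θ3 = atan2(B,A) + arccos(C/0.4461) = 0.7851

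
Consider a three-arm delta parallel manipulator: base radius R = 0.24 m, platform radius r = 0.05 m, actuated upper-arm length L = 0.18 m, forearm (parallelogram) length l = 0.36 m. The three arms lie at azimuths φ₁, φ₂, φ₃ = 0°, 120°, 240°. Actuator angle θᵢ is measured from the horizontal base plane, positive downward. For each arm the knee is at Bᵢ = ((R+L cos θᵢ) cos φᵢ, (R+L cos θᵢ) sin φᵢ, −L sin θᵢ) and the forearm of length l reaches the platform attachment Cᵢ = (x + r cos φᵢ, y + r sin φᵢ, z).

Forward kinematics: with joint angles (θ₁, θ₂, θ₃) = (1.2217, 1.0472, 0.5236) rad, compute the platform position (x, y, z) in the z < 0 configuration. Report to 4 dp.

(-0.0623, -0.0600, -0.3349)

arm 1 at φ=0.0°: (R−r)+L cos θ1 = 0.2516;  S1 = (0.2516, 0.0000, -0.1691)
φ2=120.0°: virtual centre (-0.1400, 0.2425, -0.1559), radius l
S3 = (0.3459·cos240.0°, 0.3459·sin240.0°, -0.0900) = (-0.1729, -0.2995, -0.0900)
|S₂|²−|S₁|² = 0.0108;  |S₃|²−|S₁|² = 0.0358
[-0.7831 0.4850 0.0265]·P = 0.0108;  [-0.8490 -0.5991 0.1583]·P = 0.0358
Cramer: x(z) = -0.0271+0.1052z;  y(z) = -0.0214+0.1152z
sphere 1 gives Az²+Bz+C=0 with A=1.0243, B=0.2747, C=-0.0229;  B²−4AC=0.1693;  roots -0.3349, 0.0667;  negative root z = -0.3349
x = -0.0623, y = -0.0600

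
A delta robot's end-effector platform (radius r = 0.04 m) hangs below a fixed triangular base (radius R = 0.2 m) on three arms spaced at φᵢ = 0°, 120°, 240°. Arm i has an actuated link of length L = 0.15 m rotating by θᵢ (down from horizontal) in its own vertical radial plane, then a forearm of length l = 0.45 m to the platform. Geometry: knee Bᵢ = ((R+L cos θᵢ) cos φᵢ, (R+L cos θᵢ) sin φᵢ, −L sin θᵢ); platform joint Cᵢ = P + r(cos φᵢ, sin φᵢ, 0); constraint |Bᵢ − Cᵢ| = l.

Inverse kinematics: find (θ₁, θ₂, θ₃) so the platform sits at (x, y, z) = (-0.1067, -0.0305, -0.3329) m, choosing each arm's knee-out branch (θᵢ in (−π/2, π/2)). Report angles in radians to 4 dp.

rotate P by −φ1: (-0.1067, -0.0305, -0.3329)
  e−x'=0.2667;  (l²−L²−(e−x')²−y'²−z²)/2L = -0.0096
  θ1 = atan2(B,A) + arccos(C/0.4266) = 0.6980
arm 2 (φ=120.0°): x'=0.0269, y'=0.1077
  e−x'=0.1331;  (l²−L²−(e−x')²−y'²−z²)/2L = 0.1329
  θ2 = atan2(B,A) + arccos(C/0.3585) = 0.0004
φ3=240.0° → target in arm frame (0.0798, -0.0772)
  A cos θ + B sin θ = C:  0.0802·cos θ + -0.3329·sin θ = 0.1893
  γ=atan2(-0.3329,0.0802)=-1.3343;  ψ=arccos(0.5528)=0.9851;  θ3=γ+ψ≈-0.3492

θ₁ = 0.6980, θ₂ = 0.0004, θ₃ = -0.3492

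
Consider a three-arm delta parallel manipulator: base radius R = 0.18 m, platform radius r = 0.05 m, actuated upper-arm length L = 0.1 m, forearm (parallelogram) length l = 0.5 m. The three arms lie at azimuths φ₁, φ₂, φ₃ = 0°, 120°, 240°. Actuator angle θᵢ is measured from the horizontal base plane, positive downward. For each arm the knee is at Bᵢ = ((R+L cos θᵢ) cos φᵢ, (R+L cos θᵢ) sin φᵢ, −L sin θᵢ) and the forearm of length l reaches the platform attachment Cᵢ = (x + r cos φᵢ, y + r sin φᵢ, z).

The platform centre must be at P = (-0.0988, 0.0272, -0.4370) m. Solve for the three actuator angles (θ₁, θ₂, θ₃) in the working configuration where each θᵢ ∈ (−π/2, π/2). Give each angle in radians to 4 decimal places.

θ₁ = 0.5235, θ₂ = -0.3489, θ₃ = -0.0870

rotate P by −φ1: (-0.0988, 0.0272, -0.4370)
  A cos θ + B sin θ = C:  0.2288·cos θ + -0.4370·sin θ = -0.0203
  θ1 = atan2(B,A) + arccos(C/0.4933) = 0.5235
φ2=120.0° → target in arm frame (0.0730, 0.0720)
  A=0.0570, B=-0.4370, C=(l²−L²−A²−y'²−z²)/(2L)=0.2030
  θ2 = atan2(B,A) + arccos(C/0.4407) = -0.3489
arm 3 (φ=240.0°): x'=0.0258, y'=-0.0992
  A cos θ + B sin θ = C:  0.1042·cos θ + -0.4370·sin θ = 0.1417
  θ3 = atan2(B,A) + arccos(C/0.4492) = -0.0870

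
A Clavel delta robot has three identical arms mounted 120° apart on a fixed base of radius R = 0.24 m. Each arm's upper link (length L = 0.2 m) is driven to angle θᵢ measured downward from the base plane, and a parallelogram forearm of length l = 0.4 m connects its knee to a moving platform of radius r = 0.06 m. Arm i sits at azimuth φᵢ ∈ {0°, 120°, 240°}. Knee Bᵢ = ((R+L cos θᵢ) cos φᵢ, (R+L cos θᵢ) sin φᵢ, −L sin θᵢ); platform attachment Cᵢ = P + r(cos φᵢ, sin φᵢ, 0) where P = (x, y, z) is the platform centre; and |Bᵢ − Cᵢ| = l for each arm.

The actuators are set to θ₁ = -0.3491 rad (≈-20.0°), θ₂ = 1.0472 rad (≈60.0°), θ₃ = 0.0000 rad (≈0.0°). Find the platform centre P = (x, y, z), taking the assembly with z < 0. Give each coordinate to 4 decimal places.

centre 1 = (0.3679·cos0.0°, 0.3679·sin0.0°, 0.0684) = (0.3679, 0.0000, 0.0684)
centre 2 = (0.2800·cos120.0°, 0.2800·sin120.0°, -0.1732) = (-0.1400, 0.2425, -0.1732)
φ3=240.0°: virtual centre (-0.1900, -0.3291, 0.0000), radius l
eliminate P² terms by subtracting sphere 1 from 2 and 3
plane₁₂: -1.0159x+0.4850y+-0.4832z = -0.0317
Cramer: x(z) = 0.0155-0.3177z;  y(z) = -0.0328+0.3308z
sphere 1 gives Az²+Bz+C=0 with A=1.2104, B=0.0654, C=-0.0300;  B²−4AC=0.1496;  roots -0.1868, 0.1328;  negative root z = -0.1868
x = 0.0748, y = -0.0946

(0.0748, -0.0946, -0.1868)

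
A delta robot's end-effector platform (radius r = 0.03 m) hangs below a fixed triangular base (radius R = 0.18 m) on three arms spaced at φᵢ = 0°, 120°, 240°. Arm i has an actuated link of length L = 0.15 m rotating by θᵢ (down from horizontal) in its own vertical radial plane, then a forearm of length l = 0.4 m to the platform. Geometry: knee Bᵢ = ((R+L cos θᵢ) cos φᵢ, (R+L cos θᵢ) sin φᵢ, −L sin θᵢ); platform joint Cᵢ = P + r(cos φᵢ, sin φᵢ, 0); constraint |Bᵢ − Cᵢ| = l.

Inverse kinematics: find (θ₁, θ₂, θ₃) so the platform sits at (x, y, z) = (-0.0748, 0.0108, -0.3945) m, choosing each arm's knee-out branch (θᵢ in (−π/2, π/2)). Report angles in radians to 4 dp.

arm 1 (φ=0.0°): x'=-0.0748, y'=0.0108
  e−x'=0.2248;  (l²−L²−(e−x')²−y'²−z²)/2L = -0.2293
  √(A²+B²)=0.4541;  θ1 = -1.0529+2.1001 ≈ 1.0473
arm 2 (φ=120.0°): x'=0.0468, y'=0.0594
  A=0.1032, B=-0.3945, C=(l²−L²−A²−y'²−z²)/(2L)=-0.1077
  γ=atan2(-0.3945,0.1032)=-1.3148;  ψ=arccos(-0.2642)=1.8381;  θ2=γ+ψ≈0.5233
rotate P by −φ3: (0.0280, -0.0702, -0.3945)
  A=0.1220, B=-0.3945, C=(l²−L²−A²−y'²−z²)/(2L)=-0.1264
  √(A²+B²)=0.4129;  θ3 = -1.2710+1.8820 ≈ 0.6110

θ₁ = 1.0473, θ₂ = 0.5233, θ₃ = 0.6110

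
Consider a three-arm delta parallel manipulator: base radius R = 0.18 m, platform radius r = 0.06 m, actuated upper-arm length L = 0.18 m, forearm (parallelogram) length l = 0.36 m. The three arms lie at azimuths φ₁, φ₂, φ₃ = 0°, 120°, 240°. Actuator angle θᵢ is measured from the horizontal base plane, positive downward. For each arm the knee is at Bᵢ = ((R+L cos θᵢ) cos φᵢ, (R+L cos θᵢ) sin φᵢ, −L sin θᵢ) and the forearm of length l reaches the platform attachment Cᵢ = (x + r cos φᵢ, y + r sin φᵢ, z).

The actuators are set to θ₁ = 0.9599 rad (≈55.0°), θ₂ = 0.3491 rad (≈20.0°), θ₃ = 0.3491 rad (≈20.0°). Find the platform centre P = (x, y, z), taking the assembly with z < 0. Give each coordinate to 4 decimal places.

centre 1 = (0.2232·cos0.0°, 0.2232·sin0.0°, -0.1474) = (0.2232, 0.0000, -0.1474)
φ2=120.0°: virtual centre (-0.1446, 0.2504, -0.0616), radius l
arm 3 at φ=240.0°: e+L cos θ3 = 0.2891;  centre 3 = (-0.1446, -0.2504, -0.0616)
|centre ₂|²−|centre ₁|² = 0.0158;  |centre ₃|²−|centre ₁|² = 0.0158
plane₁₂: -0.7356x+0.5008y+0.1717z = 0.0158
det = 0.7368;  x = -0.0215+0.2335z,  y = 0.0000+0.0000z
quadratic in z: (1.0545)z²+(0.1806)z+(-0.0480)=0, √Δ=0.4847 → z ∈ {-0.3154, 0.1442}; z = -0.3154 (taking z<0)
x = -0.0951, y = 0.0000

(-0.0951, 0.0000, -0.3154)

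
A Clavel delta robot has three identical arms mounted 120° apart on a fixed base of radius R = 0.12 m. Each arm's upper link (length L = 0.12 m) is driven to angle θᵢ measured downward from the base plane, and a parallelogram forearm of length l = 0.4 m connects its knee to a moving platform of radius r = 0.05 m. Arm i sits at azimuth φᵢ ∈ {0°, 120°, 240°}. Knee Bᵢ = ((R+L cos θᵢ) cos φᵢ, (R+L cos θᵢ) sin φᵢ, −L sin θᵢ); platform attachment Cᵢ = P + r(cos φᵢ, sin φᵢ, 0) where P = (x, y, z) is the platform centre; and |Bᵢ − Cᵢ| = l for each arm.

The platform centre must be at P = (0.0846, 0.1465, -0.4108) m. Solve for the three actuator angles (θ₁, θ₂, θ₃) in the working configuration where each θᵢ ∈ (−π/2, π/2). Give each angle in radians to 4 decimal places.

rotate P by −φ1: (0.0846, 0.1465, -0.4108)
  A=-0.0146, B=-0.4108, C=(l²−L²−A²−y'²−z²)/(2L)=-0.1868
  √(A²+B²)=0.4111;  θ1 = -1.6063+2.0425 ≈ 0.4362
rotate P by −φ2: (0.0846, -0.1465, -0.4108)
  A=-0.0146, B=-0.4108, C=(l²−L²−A²−y'²−z²)/(2L)=-0.1868
  θ2 = atan2(B,A) + arccos(C/0.4111) = 0.4363
φ3=240.0° → target in arm frame (-0.1692, 0.0000)
  e−x'=0.2392;  (l²−L²−(e−x')²−y'²−z²)/2L = -0.3348
  γ=atan2(-0.4108,0.2392)=-1.0436;  ψ=arccos(-0.7044)=2.3524;  θ3=γ+ψ≈1.3088

θ₁ = 0.4362, θ₂ = 0.4363, θ₃ = 1.3088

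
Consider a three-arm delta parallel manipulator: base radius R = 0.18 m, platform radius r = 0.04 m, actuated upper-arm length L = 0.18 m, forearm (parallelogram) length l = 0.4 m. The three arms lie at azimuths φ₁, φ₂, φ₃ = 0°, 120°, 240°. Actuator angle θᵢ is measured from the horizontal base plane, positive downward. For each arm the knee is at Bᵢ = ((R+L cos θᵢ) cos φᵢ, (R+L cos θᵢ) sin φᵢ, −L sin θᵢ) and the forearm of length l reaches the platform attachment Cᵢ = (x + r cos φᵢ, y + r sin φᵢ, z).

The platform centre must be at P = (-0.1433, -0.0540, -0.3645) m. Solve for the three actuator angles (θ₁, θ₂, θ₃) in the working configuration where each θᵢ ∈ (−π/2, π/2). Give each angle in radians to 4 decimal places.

rotate P by −φ1: (-0.1433, -0.0540, -0.3645)
  A=0.2833, B=-0.3645, C=(l²−L²−A²−y'²−z²)/(2L)=-0.2457
  γ=atan2(-0.3645,0.2833)=-0.9101;  ψ=arccos(-0.5321)=2.1319;  θ1=γ+ψ≈1.2218
arm 2 (φ=120.0°): x'=0.0249, y'=0.1511
  A cos θ + B sin θ = C:  0.1151·cos θ + -0.3645·sin θ = -0.1148
  √(A²+B²)=0.3822;  θ2 = -1.2649+1.8760 ≈ 0.6111
arm 3 (φ=240.0°): x'=0.1184, y'=-0.0971
  A cos θ + B sin θ = C:  0.0216·cos θ + -0.3645·sin θ = -0.0421
  γ=atan2(-0.3645,0.0216)=-1.5116;  ψ=arccos(-0.1153)=1.6863;  θ3=γ+ψ≈0.1747

θ₁ = 1.2218, θ₂ = 0.6111, θ₃ = 0.1747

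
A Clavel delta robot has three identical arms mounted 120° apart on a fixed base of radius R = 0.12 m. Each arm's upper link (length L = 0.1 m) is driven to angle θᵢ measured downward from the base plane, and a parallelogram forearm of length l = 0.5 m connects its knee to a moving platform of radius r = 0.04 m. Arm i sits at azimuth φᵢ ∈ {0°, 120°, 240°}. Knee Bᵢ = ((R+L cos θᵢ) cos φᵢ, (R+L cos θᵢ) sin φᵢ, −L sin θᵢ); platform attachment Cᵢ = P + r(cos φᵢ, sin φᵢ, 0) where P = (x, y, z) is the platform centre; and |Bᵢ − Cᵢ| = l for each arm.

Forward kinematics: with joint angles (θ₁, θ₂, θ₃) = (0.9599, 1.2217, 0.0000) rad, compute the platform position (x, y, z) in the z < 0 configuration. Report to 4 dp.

(-0.0595, -0.1964, -0.4974)

arm 1 at φ=0.0°: e+L cos θ1 = 0.1374;  O1 = (0.1374, 0.0000, -0.0819)
O2 = (0.1142·cos120.0°, 0.1142·sin120.0°, -0.0940) = (-0.0571, 0.0989, -0.0940)
arm 3 at φ=240.0°: e+L cos θ3 = 0.1800;  O3 = (-0.0900, -0.1559, 0.0000)
subtract pairs → two planes through P
linear system: -0.3889x+0.1978y = -0.0037−-0.0241z; -0.4547x+-0.3118y = 0.0068−0.1638z
det = 0.2112;  x = -0.0009+0.1178z,  y = -0.0205+0.3536z
into |P−O₁|² = l²: 1.1389z² + 0.1167z + -0.2237 = 0;  Δ = 1.0329;  z = -0.4974 or 0.3949 → z<0 root = -0.4974
x = -0.0595, y = -0.1964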